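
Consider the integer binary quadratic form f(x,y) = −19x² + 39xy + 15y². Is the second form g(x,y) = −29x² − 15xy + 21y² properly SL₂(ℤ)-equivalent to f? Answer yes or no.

D₁ = 2661, D₂ = 2661
river cycle of f (length 24): (15, 51, -1), (-1, 51, 15), (15, 39, -19), (-19, 37, 17), (17, 31, -25), (-25, 19, 23), (23, 27, -21), (-21, 15, 29), (29, 43, -7), (-7, 41, 35), … (14 more)
river cycle of g (length 24): (21, 15, -29), (-29, 43, 7), (7, 41, -35), (-35, 29, 13), (13, 49, -5), (-5, 51, 3), (3, 51, -5), (-5, 49, 13), (13, 29, -35), (-35, 41, 7), … (14 more)
cycles differ ⇒ inequivalent

no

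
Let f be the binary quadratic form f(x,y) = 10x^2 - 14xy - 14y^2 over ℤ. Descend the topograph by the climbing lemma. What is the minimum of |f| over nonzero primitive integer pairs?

descent: ρ → (-14,14,10)  [lands on river]
river: ρ → (10,26,-2)
river: ρ → (-2,26,10)
river: ρ → (10,14,-14)
closes: descent 1, river 4
min |a| on river = 2

2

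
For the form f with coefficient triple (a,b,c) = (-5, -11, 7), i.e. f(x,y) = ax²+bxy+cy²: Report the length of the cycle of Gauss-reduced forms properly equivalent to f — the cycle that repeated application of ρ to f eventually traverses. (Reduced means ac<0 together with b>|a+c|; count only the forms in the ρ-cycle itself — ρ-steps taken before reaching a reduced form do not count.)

D = 261, ⌊√D⌋ = 16
descent: ρ → (7,11,-5)  [lands on river]
river: ρ → (-5,9,9)
river: ρ → (9,9,-5)
river: ρ → (-5,11,7)
river: ρ → (7,3,-9)
river: ρ → (-9,15,1)
river: ρ → (1,15,-9)
river: ρ → (-9,3,7)
ρ-cycle length = 8 (tail of 1 descent step not counted)

8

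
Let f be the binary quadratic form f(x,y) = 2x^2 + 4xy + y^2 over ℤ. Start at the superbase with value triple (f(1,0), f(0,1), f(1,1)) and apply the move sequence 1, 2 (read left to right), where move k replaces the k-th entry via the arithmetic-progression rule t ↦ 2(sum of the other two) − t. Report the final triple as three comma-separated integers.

start (2,1,7) = (f(1,0),f(0,1),f(1,1))
replace slot 1: 2·(1+7) − 2 = 14 → (14,1,7)
replace slot 2: 2·(14+7) − 1 = 41 → (14,41,7)

14,41,7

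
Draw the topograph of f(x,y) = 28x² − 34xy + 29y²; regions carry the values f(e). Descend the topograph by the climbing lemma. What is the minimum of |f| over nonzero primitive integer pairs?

translate: b→22 (≡-34 mod 56), so (28,-34,29)→(28,22,23)
flip: (28,22,23)→(23,-22,28)
reduced (well bottom): (23,-22,28) with a≤c, −a<b≤a
well minimum = a = 23

23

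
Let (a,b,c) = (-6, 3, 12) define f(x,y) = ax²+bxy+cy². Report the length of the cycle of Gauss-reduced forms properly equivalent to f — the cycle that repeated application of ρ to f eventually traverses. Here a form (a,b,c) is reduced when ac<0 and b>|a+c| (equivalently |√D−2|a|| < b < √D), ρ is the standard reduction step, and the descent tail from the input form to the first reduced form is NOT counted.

D = 297, ⌊√D⌋ = 17
descent: ρ → (12,-3,-6)
descent: ρ → (-6,15,3)  [lands on river]
river: ρ → (3,15,-6)
river: ρ → (-6,9,9)
river: ρ → (9,9,-6)
ρ-cycle length = 4 (tail of 2 descent steps not counted)

4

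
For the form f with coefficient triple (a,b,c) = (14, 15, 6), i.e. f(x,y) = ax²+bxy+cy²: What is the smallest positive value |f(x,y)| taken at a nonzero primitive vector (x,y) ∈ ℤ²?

translate: b→-13 (≡15 mod 28), so (14,15,6)→(14,-13,5)
flip: (14,-13,5)→(5,13,14)
translate: b→3 (≡13 mod 10), so (5,13,14)→(5,3,6)
reduced (well bottom): (5,3,6) with a≤c, −a<b≤a
well minimum = a = 5

5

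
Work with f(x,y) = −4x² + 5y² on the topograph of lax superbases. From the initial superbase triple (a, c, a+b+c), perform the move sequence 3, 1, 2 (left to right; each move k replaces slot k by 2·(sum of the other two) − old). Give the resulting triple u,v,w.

start (-4,5,1) = (f(1,0),f(0,1),f(1,1))
replace slot 3: 2·((-4)+5) − 1 = 1 → (-4,5,1)
replace slot 1: 2·(5+1) − (-4) = 16 → (16,5,1)
replace slot 2: 2·(16+1) − 5 = 29 → (16,29,1)

16,29,1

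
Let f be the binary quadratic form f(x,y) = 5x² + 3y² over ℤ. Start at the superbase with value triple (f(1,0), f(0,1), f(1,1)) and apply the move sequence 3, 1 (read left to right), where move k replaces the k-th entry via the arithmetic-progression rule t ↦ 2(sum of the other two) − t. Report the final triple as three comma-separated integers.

start (5,3,8) = (f(1,0),f(0,1),f(1,1))
replace slot 3: 2·(5+3) − 8 = 8 → (5,3,8)
replace slot 1: 2·(3+8) − 5 = 17 → (17,3,8)

17,3,8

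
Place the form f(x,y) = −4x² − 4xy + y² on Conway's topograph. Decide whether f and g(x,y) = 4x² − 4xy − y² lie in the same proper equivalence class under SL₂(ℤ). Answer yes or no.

D₁ = 32, D₂ = 32
river cycle of f (length 2): (1, 4, -4), (-4, 4, 1)
river cycle of g (length 2): (-1, 4, 4), (4, 4, -1)
cycles differ ⇒ inequivalent

no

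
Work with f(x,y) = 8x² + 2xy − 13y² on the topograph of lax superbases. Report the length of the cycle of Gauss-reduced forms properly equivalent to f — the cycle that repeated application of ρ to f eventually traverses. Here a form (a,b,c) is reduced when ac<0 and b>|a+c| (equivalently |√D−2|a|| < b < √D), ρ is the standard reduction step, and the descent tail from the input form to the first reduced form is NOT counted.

D = 420, ⌊√D⌋ = 20
descent: ρ → (-13,-2,8)
descent: ρ → (8,18,-3)  [lands on river]
river: ρ → (-3,18,8)
river: ρ → (8,14,-7)
river: ρ → (-7,14,8)
ρ-cycle length = 4 (tail of 2 descent steps not counted)

4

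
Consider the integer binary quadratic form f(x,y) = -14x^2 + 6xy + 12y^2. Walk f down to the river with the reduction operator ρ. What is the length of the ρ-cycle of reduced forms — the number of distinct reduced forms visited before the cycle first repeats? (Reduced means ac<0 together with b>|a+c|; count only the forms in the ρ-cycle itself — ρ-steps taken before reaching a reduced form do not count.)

D = 708, ⌊√D⌋ = 26
river: ρ → (12,18,-8)
river: ρ → (-8,14,16)
river: ρ → (16,18,-6)
river: ρ → (-6,18,16)
river: ρ → (16,14,-8)
river: ρ → (-8,18,12)
river: ρ → (12,6,-14)
river: ρ → (-14,22,4)
river: ρ → (4,26,-2)
river: ρ → (-2,26,4)
river: ρ → (4,22,-14)
river: ρ → (-14,6,12)
ρ-cycle length = 12 (tail of 0 descent steps not counted)

12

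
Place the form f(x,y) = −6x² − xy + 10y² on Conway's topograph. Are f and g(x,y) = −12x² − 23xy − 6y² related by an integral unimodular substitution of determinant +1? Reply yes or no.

D₁ = 241, D₂ = 241
river cycle of f (length 38): (-6, 11, 5), (5, 9, -8), (-8, 7, 6), (6, 5, -9), (-9, 13, 2), (2, 15, -2), (-2, 13, 9), (9, 5, -6), (-6, 7, 8), (8, 9, -5), … (28 more)
river cycle of g (length 38): (-6, 11, 5), (5, 9, -8), (-8, 7, 6), (6, 5, -9), (-9, 13, 2), (2, 15, -2), (-2, 13, 9), (9, 5, -6), (-6, 7, 8), (8, 9, -5), … (28 more)
cycles coincide ⇒ equivalent

yes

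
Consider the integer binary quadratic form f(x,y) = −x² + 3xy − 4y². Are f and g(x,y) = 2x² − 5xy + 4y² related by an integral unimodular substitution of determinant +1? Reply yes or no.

D₁ = -7, D₂ = -7
f is negative-definite; reduce −f:
−f: translate: b→1 (≡-3 mod 2), so (1,-3,4)→(1,1,2)
−f: reduced (well bottom): (1,1,2) with a≤c, −a<b≤a
flip sign back: reduced form of f is (-1,-1,-2)
g: translate: b→-1 (≡-5 mod 4), so (2,-5,4)→(2,-1,1)
g: flip: (2,-1,1)→(1,1,2)
g: reduced (well bottom): (1,1,2) with a≤c, −a<b≤a
reduced forms (-1, -1, -2) vs (1, 1, 2) ⇒ inequivalent

no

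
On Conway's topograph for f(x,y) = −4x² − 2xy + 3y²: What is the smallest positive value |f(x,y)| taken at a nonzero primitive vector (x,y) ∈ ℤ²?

descent: ρ → (3,2,-4)  [lands on river]
river: ρ → (-4,6,1)
river: ρ → (1,6,-4)
river: ρ → (-4,2,3)
river: ρ → (3,4,-3)
river: ρ → (-3,2,4)
river: ρ → (4,6,-1)
river: ρ → (-1,6,4)
river: ρ → (4,2,-3)
river: ρ → (-3,4,3)
closes: descent 1, river 10
min |a| on river = 1

1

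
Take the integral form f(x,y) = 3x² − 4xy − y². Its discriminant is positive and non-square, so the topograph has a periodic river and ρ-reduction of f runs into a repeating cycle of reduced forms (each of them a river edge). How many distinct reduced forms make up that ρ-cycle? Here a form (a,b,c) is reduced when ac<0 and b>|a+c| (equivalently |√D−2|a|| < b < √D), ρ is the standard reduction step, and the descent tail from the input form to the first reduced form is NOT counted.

D = 28, ⌊√D⌋ = 5
descent: ρ → (-1,4,3)  [lands on river]
river: ρ → (3,2,-2)
river: ρ → (-2,2,3)
river: ρ → (3,4,-1)
ρ-cycle length = 4 (tail of 1 descent step not counted)

4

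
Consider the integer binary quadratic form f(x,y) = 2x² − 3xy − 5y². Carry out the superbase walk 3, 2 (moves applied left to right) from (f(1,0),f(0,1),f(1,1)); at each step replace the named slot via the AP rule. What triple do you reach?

start (2,-5,-6) = (f(1,0),f(0,1),f(1,1))
replace slot 3: 2·(2+(-5)) − (-6) = 0 → (2,-5,0)
replace slot 2: 2·(2+0) − (-5) = 9 → (2,9,0)

2,9,0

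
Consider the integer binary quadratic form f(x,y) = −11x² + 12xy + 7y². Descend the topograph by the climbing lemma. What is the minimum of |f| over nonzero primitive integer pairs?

river: ρ → (7,16,-7)
river: ρ → (-7,12,11)
river: ρ → (11,10,-8)
river: ρ → (-8,6,13)
river: ρ → (13,20,-1)
river: ρ → (-1,20,13)
river: ρ → (13,6,-8)
river: ρ → (-8,10,11)
river: ρ → (11,12,-7)
river: ρ → (-7,16,7)
river: ρ → (7,12,-11)
river: ρ → (-11,10,8)
river: ρ → (8,6,-13)
river: ρ → (-13,20,1)
river: ρ → (1,20,-13)
river: ρ → (-13,6,8)
river: ρ → (8,10,-11)
river: ρ → (-11,12,7)
closes: descent 0, river 18
min |a| on river = 1

1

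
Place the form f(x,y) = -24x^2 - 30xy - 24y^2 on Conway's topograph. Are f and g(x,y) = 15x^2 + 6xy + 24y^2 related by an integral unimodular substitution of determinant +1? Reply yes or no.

D₁ = -1404, D₂ = -1404
f is negative-definite; reduce −f:
−f: translate: b→-18 (≡30 mod 48), so (24,30,24)→(24,-18,18)
−f: flip: (24,-18,18)→(18,18,24)
−f: reduced (well bottom): (18,18,24) with a≤c, −a<b≤a
flip sign back: reduced form of f is (-18,-18,-24)
g: reduced (well bottom): (15,6,24) with a≤c, −a<b≤a
reduced forms (-18, -18, -24) vs (15, 6, 24) ⇒ inequivalent

no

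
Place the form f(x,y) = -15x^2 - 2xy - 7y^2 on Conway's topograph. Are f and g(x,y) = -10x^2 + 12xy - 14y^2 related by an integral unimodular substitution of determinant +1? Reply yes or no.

D₁ = -416, D₂ = -416
f is negative-definite; reduce −f:
−f: flip: (15,2,7)→(7,-2,15)
−f: reduced (well bottom): (7,-2,15) with a≤c, −a<b≤a
flip sign back: reduced form of f is (-7,2,-15)
g is negative-definite; reduce −g:
−g: translate: b→8 (≡-12 mod 20), so (10,-12,14)→(10,8,12)
−g: reduced (well bottom): (10,8,12) with a≤c, −a<b≤a
flip sign back: reduced form of g is (-10,-8,-12)
reduced forms (-7, 2, -15) vs (-10, -8, -12) ⇒ inequivalent

no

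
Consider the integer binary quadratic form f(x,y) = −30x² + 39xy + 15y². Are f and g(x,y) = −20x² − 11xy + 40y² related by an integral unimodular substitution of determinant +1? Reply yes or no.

D₁ = 3321, D₂ = 3321
river cycle of f (length 16): (15, 51, -12), (-12, 45, 27), (27, 9, -30), (-30, 51, 6), (6, 57, -3), (-3, 57, 6), (6, 51, -30), (-30, 9, 27), (27, 45, -12), (-12, 51, 15), … (6 more)
river cycle of g (length 42): (-20, 29, 31), (31, 33, -18), (-18, 39, 25), (25, 11, -32), (-32, 53, 4), (4, 51, -45), (-45, 39, 10), (10, 41, -41), (-41, 41, 10), (10, 39, -45), … (32 more)
cycles differ ⇒ inequivalent

no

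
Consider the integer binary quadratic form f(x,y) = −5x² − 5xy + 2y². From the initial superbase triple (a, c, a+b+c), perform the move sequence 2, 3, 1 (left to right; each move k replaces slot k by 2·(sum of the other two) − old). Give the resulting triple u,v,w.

start (-5,2,-8) = (f(1,0),f(0,1),f(1,1))
replace slot 2: 2·((-5)+(-8)) − 2 = -28 → (-5,-28,-8)
replace slot 3: 2·((-5)+(-28)) − (-8) = -58 → (-5,-28,-58)
replace slot 1: 2·((-28)+(-58)) − (-5) = -167 → (-167,-28,-58)

-167,-28,-58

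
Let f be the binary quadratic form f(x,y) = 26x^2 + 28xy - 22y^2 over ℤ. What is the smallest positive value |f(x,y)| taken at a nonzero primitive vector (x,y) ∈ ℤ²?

river: ρ → (-22,16,32)
river: ρ → (32,48,-6)
river: ρ → (-6,48,32)
river: ρ → (32,16,-22)
river: ρ → (-22,28,26)
river: ρ → (26,24,-24)
river: ρ → (-24,24,26)
river: ρ → (26,28,-22)
closes: descent 0, river 8
min |a| on river = 6

6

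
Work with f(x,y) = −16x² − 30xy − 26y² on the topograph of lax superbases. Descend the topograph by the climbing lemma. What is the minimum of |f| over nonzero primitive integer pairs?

translate: b→-2 (≡30 mod 32), so (16,30,26)→(16,-2,12)
flip: (16,-2,12)→(12,2,16)
reduced (well bottom): (12,2,16) with a≤c, −a<b≤a
well minimum |f| = |-12| = 12 (negative-definite)

12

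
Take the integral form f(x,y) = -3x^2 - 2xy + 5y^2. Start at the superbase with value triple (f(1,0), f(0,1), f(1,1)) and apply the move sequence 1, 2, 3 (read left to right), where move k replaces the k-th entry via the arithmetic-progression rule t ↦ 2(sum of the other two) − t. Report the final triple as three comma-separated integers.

start (-3,5,0) = (f(1,0),f(0,1),f(1,1))
replace slot 1: 2·(5+0) − (-3) = 13 → (13,5,0)
replace slot 2: 2·(13+0) − 5 = 21 → (13,21,0)
replace slot 3: 2·(13+21) − 0 = 68 → (13,21,68)

13,21,68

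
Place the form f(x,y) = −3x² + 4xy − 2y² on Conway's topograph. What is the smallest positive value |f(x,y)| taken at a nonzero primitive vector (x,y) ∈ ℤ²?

translate: b→2 (≡-4 mod 6), so (3,-4,2)→(3,2,1)
flip: (3,2,1)→(1,-2,3)
translate: b→0 (≡-2 mod 2), so (1,-2,3)→(1,0,2)
reduced (well bottom): (1,0,2) with a≤c, −a<b≤a
well minimum |f| = |-1| = 1 (negative-definite)

1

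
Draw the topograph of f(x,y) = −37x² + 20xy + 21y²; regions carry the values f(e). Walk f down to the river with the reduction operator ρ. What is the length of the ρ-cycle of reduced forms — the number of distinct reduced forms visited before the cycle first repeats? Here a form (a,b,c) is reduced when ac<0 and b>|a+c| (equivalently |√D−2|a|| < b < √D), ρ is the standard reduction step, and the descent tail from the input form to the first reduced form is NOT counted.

D = 3508, ⌊√D⌋ = 59
river: ρ → (21,22,-36)
river: ρ → (-36,50,7)
river: ρ → (7,48,-43)
river: ρ → (-43,38,12)
river: ρ → (12,58,-3)
river: ρ → (-3,56,31)
river: ρ → (31,6,-28)
river: ρ → (-28,50,9)
river: ρ → (9,58,-4)
river: ρ → (-4,54,37)
river: ρ → (37,20,-21)
river: ρ → (-21,22,36)
river: ρ → (36,50,-7)
river: ρ → (-7,48,43)
river: ρ → (43,38,-12)
river: ρ → (-12,58,3)
river: ρ → (3,56,-31)
river: ρ → (-31,6,28)
river: ρ → (28,50,-9)
river: ρ → (-9,58,4)
river: ρ → (4,54,-37)
river: ρ → (-37,20,21)
ρ-cycle length = 22 (tail of 0 descent steps not counted)

22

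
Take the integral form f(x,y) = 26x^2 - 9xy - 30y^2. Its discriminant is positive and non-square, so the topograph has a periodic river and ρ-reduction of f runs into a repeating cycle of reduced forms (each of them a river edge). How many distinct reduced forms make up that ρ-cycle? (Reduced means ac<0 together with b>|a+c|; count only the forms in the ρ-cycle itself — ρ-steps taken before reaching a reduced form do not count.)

D = 3201, ⌊√D⌋ = 56
descent: ρ → (-30,9,26)  [lands on river]
river: ρ → (26,43,-13)
river: ρ → (-13,35,38)
river: ρ → (38,41,-10)
river: ρ → (-10,39,42)
river: ρ → (42,45,-7)
river: ρ → (-7,53,14)
river: ρ → (14,31,-40)
river: ρ → (-40,49,5)
river: ρ → (5,51,-30)
ρ-cycle length = 10 (tail of 1 descent step not counted)

10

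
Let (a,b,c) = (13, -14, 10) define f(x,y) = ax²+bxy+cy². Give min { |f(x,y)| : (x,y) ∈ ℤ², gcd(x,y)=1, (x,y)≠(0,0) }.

translate: b→12 (≡-14 mod 26), so (13,-14,10)→(13,12,9)
flip: (13,12,9)→(9,-12,13)
translate: b→6 (≡-12 mod 18), so (9,-12,13)→(9,6,10)
reduced (well bottom): (9,6,10) with a≤c, −a<b≤a
well minimum = a = 9

9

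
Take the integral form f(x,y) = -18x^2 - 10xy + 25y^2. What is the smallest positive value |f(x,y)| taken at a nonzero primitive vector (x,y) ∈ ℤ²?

descent: ρ → (25,10,-18)  [lands on river]
river: ρ → (-18,26,17)
river: ρ → (17,42,-2)
river: ρ → (-2,42,17)
river: ρ → (17,26,-18)
river: ρ → (-18,10,25)
river: ρ → (25,40,-3)
river: ρ → (-3,38,38)
river: ρ → (38,38,-3)
river: ρ → (-3,40,25)
closes: descent 1, river 10
min |a| on river = 2

2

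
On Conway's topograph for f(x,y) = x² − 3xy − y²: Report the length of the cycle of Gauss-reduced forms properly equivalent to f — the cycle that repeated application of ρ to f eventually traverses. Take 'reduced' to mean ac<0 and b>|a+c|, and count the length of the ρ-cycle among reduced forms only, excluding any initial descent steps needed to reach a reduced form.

D = 13, ⌊√D⌋ = 3
descent: ρ → (-1,3,1)  [lands on river]
river: ρ → (1,3,-1)
ρ-cycle length = 2 (tail of 1 descent step not counted)

2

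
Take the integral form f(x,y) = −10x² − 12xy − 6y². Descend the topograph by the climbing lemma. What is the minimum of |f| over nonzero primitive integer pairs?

translate: b→-8 (≡12 mod 20), so (10,12,6)→(10,-8,4)
flip: (10,-8,4)→(4,8,10)
translate: b→0 (≡8 mod 8), so (4,8,10)→(4,0,6)
reduced (well bottom): (4,0,6) with a≤c, −a<b≤a
well minimum |f| = |-4| = 4 (negative-definite)

4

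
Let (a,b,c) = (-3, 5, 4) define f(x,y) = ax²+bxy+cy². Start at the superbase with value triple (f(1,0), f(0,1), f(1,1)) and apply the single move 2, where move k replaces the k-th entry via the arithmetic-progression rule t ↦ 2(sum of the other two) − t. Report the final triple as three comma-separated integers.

start (-3,4,6) = (f(1,0),f(0,1),f(1,1))
replace slot 2: 2·((-3)+6) − 4 = 2 → (-3,2,6)

-3,2,6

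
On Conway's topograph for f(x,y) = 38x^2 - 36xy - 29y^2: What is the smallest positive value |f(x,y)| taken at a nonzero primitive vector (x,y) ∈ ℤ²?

descent: ρ → (-29,36,38)  [lands on river]
river: ρ → (38,40,-27)
river: ρ → (-27,68,10)
river: ρ → (10,72,-13)
river: ρ → (-13,58,45)
river: ρ → (45,32,-26)
river: ρ → (-26,72,5)
river: ρ → (5,68,-54)
river: ρ → (-54,40,19)
river: ρ → (19,74,-3)
river: ρ → (-3,70,67)
river: ρ → (67,64,-6)
river: ρ → (-6,68,45)
river: ρ → (45,22,-29)
closes: descent 1, river 14
min |a| on river = 3

3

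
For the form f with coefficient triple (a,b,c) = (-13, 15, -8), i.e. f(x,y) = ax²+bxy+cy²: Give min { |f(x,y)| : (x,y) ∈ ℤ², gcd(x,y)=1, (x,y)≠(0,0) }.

translate: b→11 (≡-15 mod 26), so (13,-15,8)→(13,11,6)
flip: (13,11,6)→(6,-11,13)
translate: b→1 (≡-11 mod 12), so (6,-11,13)→(6,1,8)
reduced (well bottom): (6,1,8) with a≤c, −a<b≤a
well minimum |f| = |-6| = 6 (negative-definite)

6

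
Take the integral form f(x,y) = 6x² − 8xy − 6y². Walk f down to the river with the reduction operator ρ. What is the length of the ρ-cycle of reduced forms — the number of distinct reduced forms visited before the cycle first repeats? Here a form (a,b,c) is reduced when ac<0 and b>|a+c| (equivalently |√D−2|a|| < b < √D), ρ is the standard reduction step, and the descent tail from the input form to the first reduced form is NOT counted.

D = 208, ⌊√D⌋ = 14
descent: ρ → (-6,8,6)  [lands on river]
river: ρ → (6,4,-8)
river: ρ → (-8,12,2)
river: ρ → (2,12,-8)
river: ρ → (-8,4,6)
river: ρ → (6,8,-6)
river: ρ → (-6,4,8)
river: ρ → (8,12,-2)
river: ρ → (-2,12,8)
river: ρ → (8,4,-6)
ρ-cycle length = 10 (tail of 1 descent step not counted)

10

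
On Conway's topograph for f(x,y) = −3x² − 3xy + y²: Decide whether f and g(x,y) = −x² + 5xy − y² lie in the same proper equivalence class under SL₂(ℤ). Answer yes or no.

D₁ = 21, D₂ = 21
river cycle of f (length 2): (1, 3, -3), (-3, 3, 1)
river cycle of g (length 2): (-1, 3, 3), (3, 3, -1)
cycles differ ⇒ inequivalent

no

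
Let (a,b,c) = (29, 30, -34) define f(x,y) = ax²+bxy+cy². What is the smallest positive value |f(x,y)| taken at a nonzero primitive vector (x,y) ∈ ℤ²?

river: ρ → (-34,38,25)
river: ρ → (25,62,-10)
river: ρ → (-10,58,37)
river: ρ → (37,16,-31)
river: ρ → (-31,46,22)
river: ρ → (22,42,-35)
river: ρ → (-35,28,29)
river: ρ → (29,30,-34)
closes: descent 0, river 8
min |a| on river = 10

10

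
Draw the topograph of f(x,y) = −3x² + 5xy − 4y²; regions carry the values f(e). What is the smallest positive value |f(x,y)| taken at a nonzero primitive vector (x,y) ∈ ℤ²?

translate: b→1 (≡-5 mod 6), so (3,-5,4)→(3,1,2)
flip: (3,1,2)→(2,-1,3)
reduced (well bottom): (2,-1,3) with a≤c, −a<b≤a
well minimum |f| = |-2| = 2 (negative-definite)

2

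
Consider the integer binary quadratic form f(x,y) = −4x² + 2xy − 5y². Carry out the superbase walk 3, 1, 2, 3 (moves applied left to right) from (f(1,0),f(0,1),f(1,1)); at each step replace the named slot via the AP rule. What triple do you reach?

start (-4,-5,-7) = (f(1,0),f(0,1),f(1,1))
replace slot 3: 2·((-4)+(-5)) − (-7) = -11 → (-4,-5,-11)
replace slot 1: 2·((-5)+(-11)) − (-4) = -28 → (-28,-5,-11)
replace slot 2: 2·((-28)+(-11)) − (-5) = -73 → (-28,-73,-11)
replace slot 3: 2·((-28)+(-73)) − (-11) = -191 → (-28,-73,-191)

-28,-73,-191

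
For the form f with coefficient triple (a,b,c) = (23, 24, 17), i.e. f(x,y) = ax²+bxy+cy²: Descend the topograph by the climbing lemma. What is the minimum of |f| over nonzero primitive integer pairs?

translate: b→-22 (≡24 mod 46), so (23,24,17)→(23,-22,16)
flip: (23,-22,16)→(16,22,23)
translate: b→-10 (≡22 mod 32), so (16,22,23)→(16,-10,17)
reduced (well bottom): (16,-10,17) with a≤c, −a<b≤a
well minimum = a = 16

16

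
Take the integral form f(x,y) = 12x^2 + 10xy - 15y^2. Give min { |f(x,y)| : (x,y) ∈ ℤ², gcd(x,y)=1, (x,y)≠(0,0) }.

river: ρ → (-15,20,7)
river: ρ → (7,22,-12)
river: ρ → (-12,26,3)
river: ρ → (3,28,-3)
river: ρ → (-3,26,12)
river: ρ → (12,22,-7)
river: ρ → (-7,20,15)
river: ρ → (15,10,-12)
river: ρ → (-12,14,13)
river: ρ → (13,12,-13)
river: ρ → (-13,14,12)
river: ρ → (12,10,-15)
closes: descent 0, river 12
min |a| on river = 3

3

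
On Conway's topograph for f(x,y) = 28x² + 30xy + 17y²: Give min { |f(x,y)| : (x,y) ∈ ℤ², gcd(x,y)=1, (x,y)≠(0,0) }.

translate: b→-26 (≡30 mod 56), so (28,30,17)→(28,-26,15)
flip: (28,-26,15)→(15,26,28)
translate: b→-4 (≡26 mod 30), so (15,26,28)→(15,-4,17)
reduced (well bottom): (15,-4,17) with a≤c, −a<b≤a
well minimum = a = 15

15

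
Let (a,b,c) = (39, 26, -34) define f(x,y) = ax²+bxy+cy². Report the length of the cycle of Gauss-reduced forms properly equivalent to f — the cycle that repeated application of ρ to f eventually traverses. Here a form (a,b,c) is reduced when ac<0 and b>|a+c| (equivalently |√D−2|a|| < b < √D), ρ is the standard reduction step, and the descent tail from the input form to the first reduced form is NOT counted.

D = 5980, ⌊√D⌋ = 77
river: ρ → (-34,42,31)
river: ρ → (31,20,-45)
river: ρ → (-45,70,6)
river: ρ → (6,74,-21)
river: ρ → (-21,52,39)
river: ρ → (39,26,-34)
ρ-cycle length = 6 (tail of 0 descent steps not counted)

6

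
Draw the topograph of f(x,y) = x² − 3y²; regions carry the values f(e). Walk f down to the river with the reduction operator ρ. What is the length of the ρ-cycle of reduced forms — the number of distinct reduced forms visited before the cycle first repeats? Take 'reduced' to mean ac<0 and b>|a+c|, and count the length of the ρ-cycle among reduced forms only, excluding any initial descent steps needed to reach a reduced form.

D = 12, ⌊√D⌋ = 3
descent: ρ → (-3,0,1)
descent: ρ → (1,2,-2)  [lands on river]
river: ρ → (-2,2,1)
ρ-cycle length = 2 (tail of 2 descent steps not counted)

2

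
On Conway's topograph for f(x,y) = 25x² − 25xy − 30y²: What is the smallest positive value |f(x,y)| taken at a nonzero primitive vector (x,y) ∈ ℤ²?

descent: ρ → (-30,25,25)  [lands on river]
river: ρ → (25,25,-30)
river: ρ → (-30,35,20)
river: ρ → (20,45,-20)
river: ρ → (-20,35,30)
river: ρ → (30,25,-25)
river: ρ → (-25,25,30)
river: ρ → (30,35,-20)
river: ρ → (-20,45,20)
river: ρ → (20,35,-30)
closes: descent 1, river 10
min |a| on river = 20

20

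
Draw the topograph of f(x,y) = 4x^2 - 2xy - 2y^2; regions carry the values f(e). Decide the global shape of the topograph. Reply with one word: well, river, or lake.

D = b²−4ac = (-2)² − 4·4·(-2) = 36
D = 6² is a perfect square ⇒ form factors over ℤ ⇒ lakes

lake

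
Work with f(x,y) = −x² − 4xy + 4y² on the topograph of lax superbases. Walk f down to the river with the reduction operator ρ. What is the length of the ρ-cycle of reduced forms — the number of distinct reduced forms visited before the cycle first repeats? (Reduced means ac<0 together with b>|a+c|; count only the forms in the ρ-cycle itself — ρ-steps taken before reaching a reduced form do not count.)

D = 32, ⌊√D⌋ = 5
descent: ρ → (4,4,-1)  [lands on river]
river: ρ → (-1,4,4)
ρ-cycle length = 2 (tail of 1 descent step not counted)

2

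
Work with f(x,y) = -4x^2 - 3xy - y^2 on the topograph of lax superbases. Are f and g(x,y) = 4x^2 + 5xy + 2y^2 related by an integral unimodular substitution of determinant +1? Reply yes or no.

D₁ = -7, D₂ = -7
f is negative-definite; reduce −f:
−f: flip: (4,3,1)→(1,-3,4)
−f: translate: b→1 (≡-3 mod 2), so (1,-3,4)→(1,1,2)
−f: reduced (well bottom): (1,1,2) with a≤c, −a<b≤a
flip sign back: reduced form of f is (-1,-1,-2)
g: translate: b→-3 (≡5 mod 8), so (4,5,2)→(4,-3,1)
g: flip: (4,-3,1)→(1,3,4)
g: translate: b→1 (≡3 mod 2), so (1,3,4)→(1,1,2)
g: reduced (well bottom): (1,1,2) with a≤c, −a<b≤a
reduced forms (-1, -1, -2) vs (1, 1, 2) ⇒ inequivalent

no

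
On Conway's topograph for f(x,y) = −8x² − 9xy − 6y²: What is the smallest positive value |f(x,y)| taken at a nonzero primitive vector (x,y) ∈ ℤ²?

translate: b→-7 (≡9 mod 16), so (8,9,6)→(8,-7,5)
flip: (8,-7,5)→(5,7,8)
translate: b→-3 (≡7 mod 10), so (5,7,8)→(5,-3,6)
reduced (well bottom): (5,-3,6) with a≤c, −a<b≤a
well minimum |f| = |-5| = 5 (negative-definite)

5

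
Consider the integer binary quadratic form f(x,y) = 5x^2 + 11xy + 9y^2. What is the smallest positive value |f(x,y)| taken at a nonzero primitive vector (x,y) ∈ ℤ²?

translate: b→1 (≡11 mod 10), so (5,11,9)→(5,1,3)
flip: (5,1,3)→(3,-1,5)
reduced (well bottom): (3,-1,5) with a≤c, −a<b≤a
well minimum = a = 3

3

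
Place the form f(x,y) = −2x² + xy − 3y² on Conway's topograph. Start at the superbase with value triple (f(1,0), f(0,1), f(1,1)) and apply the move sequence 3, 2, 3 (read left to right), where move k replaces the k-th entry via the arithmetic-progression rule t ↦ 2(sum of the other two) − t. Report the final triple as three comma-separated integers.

start (-2,-3,-4) = (f(1,0),f(0,1),f(1,1))
replace slot 3: 2·((-2)+(-3)) − (-4) = -6 → (-2,-3,-6)
replace slot 2: 2·((-2)+(-6)) − (-3) = -13 → (-2,-13,-6)
replace slot 3: 2·((-2)+(-13)) − (-6) = -24 → (-2,-13,-24)

-2,-13,-24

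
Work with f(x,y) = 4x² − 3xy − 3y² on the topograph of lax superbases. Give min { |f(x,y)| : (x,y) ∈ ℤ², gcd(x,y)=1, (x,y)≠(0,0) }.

descent: ρ → (-3,3,4)  [lands on river]
river: ρ → (4,5,-2)
river: ρ → (-2,7,1)
river: ρ → (1,7,-2)
river: ρ → (-2,5,4)
river: ρ → (4,3,-3)
closes: descent 1, river 6
min |a| on river = 1

1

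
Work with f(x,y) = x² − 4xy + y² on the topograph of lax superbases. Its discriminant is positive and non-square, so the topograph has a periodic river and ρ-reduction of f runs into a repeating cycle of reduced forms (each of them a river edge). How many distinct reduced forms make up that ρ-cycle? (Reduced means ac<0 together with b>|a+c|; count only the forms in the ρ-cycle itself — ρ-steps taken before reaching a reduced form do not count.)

D = 12, ⌊√D⌋ = 3
descent: ρ → (1,2,-2)  [lands on river]
river: ρ → (-2,2,1)
ρ-cycle length = 2 (tail of 1 descent step not counted)

2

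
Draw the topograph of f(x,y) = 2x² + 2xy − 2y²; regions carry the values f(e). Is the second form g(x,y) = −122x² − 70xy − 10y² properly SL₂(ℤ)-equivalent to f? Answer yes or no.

D₁ = 20, D₂ = 20
river cycle of f (length 2): (-2, 2, 2), (2, 2, -2)
river cycle of g (length 2): (-2, 2, 2), (2, 2, -2)
cycles coincide ⇒ equivalent

yes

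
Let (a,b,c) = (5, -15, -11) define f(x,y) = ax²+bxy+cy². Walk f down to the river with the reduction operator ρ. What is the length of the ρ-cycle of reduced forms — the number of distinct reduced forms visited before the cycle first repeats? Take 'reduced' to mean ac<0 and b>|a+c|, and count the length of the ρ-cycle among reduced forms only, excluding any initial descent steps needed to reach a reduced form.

D = 445, ⌊√D⌋ = 21
descent: ρ → (-11,15,5)  [lands on river]
river: ρ → (5,15,-11)
river: ρ → (-11,7,9)
river: ρ → (9,11,-9)
river: ρ → (-9,7,11)
river: ρ → (11,15,-5)
river: ρ → (-5,15,11)
river: ρ → (11,7,-9)
river: ρ → (-9,11,9)
river: ρ → (9,7,-11)
ρ-cycle length = 10 (tail of 1 descent step not counted)

10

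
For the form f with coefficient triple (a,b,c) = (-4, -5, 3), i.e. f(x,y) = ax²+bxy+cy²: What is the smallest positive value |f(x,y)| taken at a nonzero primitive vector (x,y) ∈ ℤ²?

descent: ρ → (3,5,-4)  [lands on river]
river: ρ → (-4,3,4)
river: ρ → (4,5,-3)
river: ρ → (-3,7,2)
river: ρ → (2,5,-6)
river: ρ → (-6,7,1)
river: ρ → (1,7,-6)
river: ρ → (-6,5,2)
river: ρ → (2,7,-3)
river: ρ → (-3,5,4)
river: ρ → (4,3,-4)
river: ρ → (-4,5,3)
river: ρ → (3,7,-2)
river: ρ → (-2,5,6)
river: ρ → (6,7,-1)
river: ρ → (-1,7,6)
river: ρ → (6,5,-2)
river: ρ → (-2,7,3)
closes: descent 1, river 18
min |a| on river = 1

1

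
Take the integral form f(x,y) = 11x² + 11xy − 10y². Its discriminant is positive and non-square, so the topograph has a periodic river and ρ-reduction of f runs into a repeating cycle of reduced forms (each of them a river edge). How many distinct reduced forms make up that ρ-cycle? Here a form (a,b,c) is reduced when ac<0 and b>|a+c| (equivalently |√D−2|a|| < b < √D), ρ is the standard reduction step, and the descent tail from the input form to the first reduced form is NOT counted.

D = 561, ⌊√D⌋ = 23
river: ρ → (-10,9,12)
river: ρ → (12,15,-7)
river: ρ → (-7,13,14)
river: ρ → (14,15,-6)
river: ρ → (-6,21,5)
river: ρ → (5,19,-10)
river: ρ → (-10,21,3)
river: ρ → (3,21,-10)
river: ρ → (-10,19,5)
river: ρ → (5,21,-6)
river: ρ → (-6,15,14)
river: ρ → (14,13,-7)
river: ρ → (-7,15,12)
river: ρ → (12,9,-10)
river: ρ → (-10,11,11)
river: ρ → (11,11,-10)
ρ-cycle length = 16 (tail of 0 descent steps not counted)

16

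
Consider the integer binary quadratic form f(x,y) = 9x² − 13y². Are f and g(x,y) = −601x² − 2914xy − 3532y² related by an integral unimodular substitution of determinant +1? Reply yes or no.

D₁ = 468, D₂ = 468
river cycle of f (length 6): (9, 18, -4), (-4, 14, 17), (17, 20, -1), (-1, 20, 17), (17, 14, -4), (-4, 18, 9)
river cycle of g (length 6): (9, 18, -4), (-4, 14, 17), (17, 20, -1), (-1, 20, 17), (17, 14, -4), (-4, 18, 9)
cycles coincide ⇒ equivalent

yes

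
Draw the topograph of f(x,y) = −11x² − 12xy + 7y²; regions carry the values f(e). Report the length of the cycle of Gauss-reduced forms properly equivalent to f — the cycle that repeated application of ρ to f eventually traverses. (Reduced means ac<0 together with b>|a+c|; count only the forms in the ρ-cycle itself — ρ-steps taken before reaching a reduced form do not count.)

D = 452, ⌊√D⌋ = 21
descent: ρ → (7,12,-11)  [lands on river]
river: ρ → (-11,10,8)
river: ρ → (8,6,-13)
river: ρ → (-13,20,1)
river: ρ → (1,20,-13)
river: ρ → (-13,6,8)
river: ρ → (8,10,-11)
river: ρ → (-11,12,7)
river: ρ → (7,16,-7)
river: ρ → (-7,12,11)
river: ρ → (11,10,-8)
river: ρ → (-8,6,13)
river: ρ → (13,20,-1)
river: ρ → (-1,20,13)
river: ρ → (13,6,-8)
river: ρ → (-8,10,11)
river: ρ → (11,12,-7)
river: ρ → (-7,16,7)
ρ-cycle length = 18 (tail of 1 descent step not counted)

18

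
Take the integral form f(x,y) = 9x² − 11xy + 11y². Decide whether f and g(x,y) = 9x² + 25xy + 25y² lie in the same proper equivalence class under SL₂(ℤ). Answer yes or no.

D₁ = -275, D₂ = -275
f: translate: b→7 (≡-11 mod 18), so (9,-11,11)→(9,7,9)
f: reduced (well bottom): (9,7,9) with a≤c, −a<b≤a
g: translate: b→7 (≡25 mod 18), so (9,25,25)→(9,7,9)
g: reduced (well bottom): (9,7,9) with a≤c, −a<b≤a
reduced forms (9, 7, 9) vs (9, 7, 9) ⇒ equivalent

yes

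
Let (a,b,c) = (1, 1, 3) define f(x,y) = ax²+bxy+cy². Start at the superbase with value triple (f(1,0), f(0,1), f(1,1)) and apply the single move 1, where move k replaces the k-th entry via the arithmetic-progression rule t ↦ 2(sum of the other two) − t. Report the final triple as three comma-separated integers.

start (1,3,5) = (f(1,0),f(0,1),f(1,1))
replace slot 1: 2·(3+5) − 1 = 15 → (15,3,5)

15,3,5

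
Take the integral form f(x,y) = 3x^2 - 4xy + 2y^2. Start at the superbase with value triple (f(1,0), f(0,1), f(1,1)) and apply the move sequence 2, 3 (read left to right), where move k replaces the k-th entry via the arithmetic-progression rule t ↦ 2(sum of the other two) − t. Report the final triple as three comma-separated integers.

start (3,2,1) = (f(1,0),f(0,1),f(1,1))
replace slot 2: 2·(3+1) − 2 = 6 → (3,6,1)
replace slot 3: 2·(3+6) − 1 = 17 → (3,6,17)

3,6,17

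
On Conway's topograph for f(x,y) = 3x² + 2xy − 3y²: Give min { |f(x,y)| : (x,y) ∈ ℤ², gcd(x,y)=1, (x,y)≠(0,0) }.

river: ρ → (-3,4,2)
river: ρ → (2,4,-3)
river: ρ → (-3,2,3)
river: ρ → (3,4,-2)
river: ρ → (-2,4,3)
river: ρ → (3,2,-3)
closes: descent 0, river 6
min |a| on river = 2

2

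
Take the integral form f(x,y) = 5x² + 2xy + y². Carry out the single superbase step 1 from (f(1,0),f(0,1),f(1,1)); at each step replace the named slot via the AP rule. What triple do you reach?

start (5,1,8) = (f(1,0),f(0,1),f(1,1))
replace slot 1: 2·(1+8) − 5 = 13 → (13,1,8)

13,1,8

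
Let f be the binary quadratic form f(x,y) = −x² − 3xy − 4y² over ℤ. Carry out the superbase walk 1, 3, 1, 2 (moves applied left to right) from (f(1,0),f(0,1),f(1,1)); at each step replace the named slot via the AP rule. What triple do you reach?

start (-1,-4,-8) = (f(1,0),f(0,1),f(1,1))
replace slot 1: 2·((-4)+(-8)) − (-1) = -23 → (-23,-4,-8)
replace slot 3: 2·((-23)+(-4)) − (-8) = -46 → (-23,-4,-46)
replace slot 1: 2·((-4)+(-46)) − (-23) = -77 → (-77,-4,-46)
replace slot 2: 2·((-77)+(-46)) − (-4) = -242 → (-77,-242,-46)

-77,-242,-46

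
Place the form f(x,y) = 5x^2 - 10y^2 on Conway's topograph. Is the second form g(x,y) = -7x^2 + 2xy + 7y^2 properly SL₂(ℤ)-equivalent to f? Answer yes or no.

D₁ = 200, D₂ = 200
river cycle of f (length 2): (5, 10, -5), (-5, 10, 5)
river cycle of g (length 6): (7, 12, -2), (-2, 12, 7), (7, 2, -7), (-7, 12, 2), (2, 12, -7), (-7, 2, 7)
cycles differ ⇒ inequivalent

no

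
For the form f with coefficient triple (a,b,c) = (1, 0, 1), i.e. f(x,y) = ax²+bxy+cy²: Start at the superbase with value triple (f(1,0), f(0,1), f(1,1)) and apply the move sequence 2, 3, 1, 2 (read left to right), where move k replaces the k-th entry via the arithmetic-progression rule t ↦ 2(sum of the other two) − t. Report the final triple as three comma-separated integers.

start (1,1,2) = (f(1,0),f(0,1),f(1,1))
replace slot 2: 2·(1+2) − 1 = 5 → (1,5,2)
replace slot 3: 2·(1+5) − 2 = 10 → (1,5,10)
replace slot 1: 2·(5+10) − 1 = 29 → (29,5,10)
replace slot 2: 2·(29+10) − 5 = 73 → (29,73,10)

29,73,10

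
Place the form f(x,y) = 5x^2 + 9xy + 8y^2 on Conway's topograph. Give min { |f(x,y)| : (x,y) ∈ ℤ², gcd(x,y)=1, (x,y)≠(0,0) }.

translate: b→-1 (≡9 mod 10), so (5,9,8)→(5,-1,4)
flip: (5,-1,4)→(4,1,5)
reduced (well bottom): (4,1,5) with a≤c, −a<b≤a
well minimum = a = 4

4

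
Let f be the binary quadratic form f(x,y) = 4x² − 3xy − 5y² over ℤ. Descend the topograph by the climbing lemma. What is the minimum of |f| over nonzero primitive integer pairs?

descent: ρ → (-5,3,4)  [lands on river]
river: ρ → (4,5,-4)
river: ρ → (-4,3,5)
river: ρ → (5,7,-2)
river: ρ → (-2,9,1)
river: ρ → (1,9,-2)
river: ρ → (-2,7,5)
river: ρ → (5,3,-4)
river: ρ → (-4,5,4)
river: ρ → (4,3,-5)
river: ρ → (-5,7,2)
river: ρ → (2,9,-1)
river: ρ → (-1,9,2)
river: ρ → (2,7,-5)
closes: descent 1, river 14
min |a| on river = 1

1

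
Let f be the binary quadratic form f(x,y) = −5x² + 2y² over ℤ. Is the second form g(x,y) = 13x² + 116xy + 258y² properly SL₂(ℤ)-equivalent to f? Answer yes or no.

D₁ = 40, D₂ = 40
river cycle of f (length 6): (2, 4, -3), (-3, 2, 3), (3, 4, -2), (-2, 4, 3), (3, 2, -3), (-3, 4, 2)
river cycle of g (length 6): (2, 4, -3), (-3, 2, 3), (3, 4, -2), (-2, 4, 3), (3, 2, -3), (-3, 4, 2)
cycles coincide ⇒ equivalent

yes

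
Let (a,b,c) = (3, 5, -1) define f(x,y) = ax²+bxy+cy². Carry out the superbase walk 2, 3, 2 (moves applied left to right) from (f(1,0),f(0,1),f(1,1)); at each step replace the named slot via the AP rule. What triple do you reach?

start (3,-1,7) = (f(1,0),f(0,1),f(1,1))
replace slot 2: 2·(3+7) − (-1) = 21 → (3,21,7)
replace slot 3: 2·(3+21) − 7 = 41 → (3,21,41)
replace slot 2: 2·(3+41) − 21 = 67 → (3,67,41)

3,67,41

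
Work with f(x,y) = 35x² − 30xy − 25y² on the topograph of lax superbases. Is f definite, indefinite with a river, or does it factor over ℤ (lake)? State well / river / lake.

D = b²−4ac = (-30)² − 4·35·(-25) = 4400
D > 0 non-square ⇒ indefinite ⇒ periodic river

river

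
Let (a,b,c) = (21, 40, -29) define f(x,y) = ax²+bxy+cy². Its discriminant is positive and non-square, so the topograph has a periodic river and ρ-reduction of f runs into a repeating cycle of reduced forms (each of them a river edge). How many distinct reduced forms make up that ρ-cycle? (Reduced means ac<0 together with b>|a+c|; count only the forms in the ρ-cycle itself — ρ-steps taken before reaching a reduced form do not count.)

D = 4036, ⌊√D⌋ = 63
river: ρ → (-29,18,32)
river: ρ → (32,46,-15)
river: ρ → (-15,44,35)
river: ρ → (35,26,-24)
river: ρ → (-24,22,37)
river: ρ → (37,52,-9)
river: ρ → (-9,56,25)
river: ρ → (25,44,-21)
river: ρ → (-21,40,29)
river: ρ → (29,18,-32)
river: ρ → (-32,46,15)
river: ρ → (15,44,-35)
river: ρ → (-35,26,24)
river: ρ → (24,22,-37)
river: ρ → (-37,52,9)
river: ρ → (9,56,-25)
river: ρ → (-25,44,21)
river: ρ → (21,40,-29)
ρ-cycle length = 18 (tail of 0 descent steps not counted)

18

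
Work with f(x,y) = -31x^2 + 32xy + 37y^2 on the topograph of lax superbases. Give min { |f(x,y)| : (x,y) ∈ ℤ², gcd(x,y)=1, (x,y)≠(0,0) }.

river: ρ → (37,42,-26)
river: ρ → (-26,62,17)
river: ρ → (17,74,-2)
river: ρ → (-2,74,17)
river: ρ → (17,62,-26)
river: ρ → (-26,42,37)
river: ρ → (37,32,-31)
river: ρ → (-31,30,38)
river: ρ → (38,46,-23)
river: ρ → (-23,46,38)
river: ρ → (38,30,-31)
river: ρ → (-31,32,37)
closes: descent 0, river 12
min |a| on river = 2

2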